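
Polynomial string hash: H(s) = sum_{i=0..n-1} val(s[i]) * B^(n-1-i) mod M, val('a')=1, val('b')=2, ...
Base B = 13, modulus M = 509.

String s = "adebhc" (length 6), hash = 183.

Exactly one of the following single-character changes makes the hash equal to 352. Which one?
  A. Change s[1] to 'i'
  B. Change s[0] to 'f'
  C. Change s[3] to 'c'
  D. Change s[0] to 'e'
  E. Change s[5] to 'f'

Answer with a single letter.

Answer: C

Derivation:
Option A: s[1]='d'->'i', delta=(9-4)*13^4 mod 509 = 285, hash=183+285 mod 509 = 468
Option B: s[0]='a'->'f', delta=(6-1)*13^5 mod 509 = 142, hash=183+142 mod 509 = 325
Option C: s[3]='b'->'c', delta=(3-2)*13^2 mod 509 = 169, hash=183+169 mod 509 = 352 <-- target
Option D: s[0]='a'->'e', delta=(5-1)*13^5 mod 509 = 419, hash=183+419 mod 509 = 93
Option E: s[5]='c'->'f', delta=(6-3)*13^0 mod 509 = 3, hash=183+3 mod 509 = 186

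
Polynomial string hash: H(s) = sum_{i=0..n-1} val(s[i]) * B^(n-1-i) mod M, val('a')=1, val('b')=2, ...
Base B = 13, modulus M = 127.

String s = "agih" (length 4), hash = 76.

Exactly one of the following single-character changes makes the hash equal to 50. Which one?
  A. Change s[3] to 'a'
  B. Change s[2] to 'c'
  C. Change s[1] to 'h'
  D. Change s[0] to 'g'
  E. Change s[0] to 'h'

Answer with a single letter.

Answer: D

Derivation:
Option A: s[3]='h'->'a', delta=(1-8)*13^0 mod 127 = 120, hash=76+120 mod 127 = 69
Option B: s[2]='i'->'c', delta=(3-9)*13^1 mod 127 = 49, hash=76+49 mod 127 = 125
Option C: s[1]='g'->'h', delta=(8-7)*13^2 mod 127 = 42, hash=76+42 mod 127 = 118
Option D: s[0]='a'->'g', delta=(7-1)*13^3 mod 127 = 101, hash=76+101 mod 127 = 50 <-- target
Option E: s[0]='a'->'h', delta=(8-1)*13^3 mod 127 = 12, hash=76+12 mod 127 = 88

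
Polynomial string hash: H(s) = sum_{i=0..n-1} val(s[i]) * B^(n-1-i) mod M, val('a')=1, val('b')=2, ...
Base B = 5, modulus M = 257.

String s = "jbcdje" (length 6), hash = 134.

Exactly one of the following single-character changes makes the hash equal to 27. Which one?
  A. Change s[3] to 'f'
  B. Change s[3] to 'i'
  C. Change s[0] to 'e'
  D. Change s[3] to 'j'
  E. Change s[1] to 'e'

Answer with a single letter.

Option A: s[3]='d'->'f', delta=(6-4)*5^2 mod 257 = 50, hash=134+50 mod 257 = 184
Option B: s[3]='d'->'i', delta=(9-4)*5^2 mod 257 = 125, hash=134+125 mod 257 = 2
Option C: s[0]='j'->'e', delta=(5-10)*5^5 mod 257 = 52, hash=134+52 mod 257 = 186
Option D: s[3]='d'->'j', delta=(10-4)*5^2 mod 257 = 150, hash=134+150 mod 257 = 27 <-- target
Option E: s[1]='b'->'e', delta=(5-2)*5^4 mod 257 = 76, hash=134+76 mod 257 = 210

Answer: D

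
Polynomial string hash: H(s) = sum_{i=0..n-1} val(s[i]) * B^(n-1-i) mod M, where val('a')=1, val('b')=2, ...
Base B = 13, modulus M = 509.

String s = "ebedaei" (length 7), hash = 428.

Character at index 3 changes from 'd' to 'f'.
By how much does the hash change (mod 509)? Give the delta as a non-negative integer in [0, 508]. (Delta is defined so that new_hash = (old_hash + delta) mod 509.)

Answer: 322

Derivation:
Delta formula: (val(new) - val(old)) * B^(n-1-k) mod M
  val('f') - val('d') = 6 - 4 = 2
  B^(n-1-k) = 13^3 mod 509 = 161
  Delta = 2 * 161 mod 509 = 322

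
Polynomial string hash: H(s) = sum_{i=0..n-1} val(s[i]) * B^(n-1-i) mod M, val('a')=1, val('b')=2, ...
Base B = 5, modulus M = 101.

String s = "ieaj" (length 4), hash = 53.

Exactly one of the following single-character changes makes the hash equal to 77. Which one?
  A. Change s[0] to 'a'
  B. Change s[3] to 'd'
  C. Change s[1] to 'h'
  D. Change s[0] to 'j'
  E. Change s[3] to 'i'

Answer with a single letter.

Answer: D

Derivation:
Option A: s[0]='i'->'a', delta=(1-9)*5^3 mod 101 = 10, hash=53+10 mod 101 = 63
Option B: s[3]='j'->'d', delta=(4-10)*5^0 mod 101 = 95, hash=53+95 mod 101 = 47
Option C: s[1]='e'->'h', delta=(8-5)*5^2 mod 101 = 75, hash=53+75 mod 101 = 27
Option D: s[0]='i'->'j', delta=(10-9)*5^3 mod 101 = 24, hash=53+24 mod 101 = 77 <-- target
Option E: s[3]='j'->'i', delta=(9-10)*5^0 mod 101 = 100, hash=53+100 mod 101 = 52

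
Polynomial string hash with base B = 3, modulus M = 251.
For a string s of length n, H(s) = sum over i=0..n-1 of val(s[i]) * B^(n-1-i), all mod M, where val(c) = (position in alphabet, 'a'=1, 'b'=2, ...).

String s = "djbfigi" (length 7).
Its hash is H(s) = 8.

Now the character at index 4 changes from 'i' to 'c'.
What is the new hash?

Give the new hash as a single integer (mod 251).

Answer: 205

Derivation:
val('i') = 9, val('c') = 3
Position k = 4, exponent = n-1-k = 2
B^2 mod M = 3^2 mod 251 = 9
Delta = (3 - 9) * 9 mod 251 = 197
New hash = (8 + 197) mod 251 = 205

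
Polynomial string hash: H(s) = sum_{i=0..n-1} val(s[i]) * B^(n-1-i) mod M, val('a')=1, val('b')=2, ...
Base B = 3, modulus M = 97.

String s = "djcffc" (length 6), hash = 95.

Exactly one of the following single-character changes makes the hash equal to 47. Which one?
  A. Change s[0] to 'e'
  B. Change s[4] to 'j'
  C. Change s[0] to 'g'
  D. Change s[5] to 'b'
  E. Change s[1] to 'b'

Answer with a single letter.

Option A: s[0]='d'->'e', delta=(5-4)*3^5 mod 97 = 49, hash=95+49 mod 97 = 47 <-- target
Option B: s[4]='f'->'j', delta=(10-6)*3^1 mod 97 = 12, hash=95+12 mod 97 = 10
Option C: s[0]='d'->'g', delta=(7-4)*3^5 mod 97 = 50, hash=95+50 mod 97 = 48
Option D: s[5]='c'->'b', delta=(2-3)*3^0 mod 97 = 96, hash=95+96 mod 97 = 94
Option E: s[1]='j'->'b', delta=(2-10)*3^4 mod 97 = 31, hash=95+31 mod 97 = 29

Answer: A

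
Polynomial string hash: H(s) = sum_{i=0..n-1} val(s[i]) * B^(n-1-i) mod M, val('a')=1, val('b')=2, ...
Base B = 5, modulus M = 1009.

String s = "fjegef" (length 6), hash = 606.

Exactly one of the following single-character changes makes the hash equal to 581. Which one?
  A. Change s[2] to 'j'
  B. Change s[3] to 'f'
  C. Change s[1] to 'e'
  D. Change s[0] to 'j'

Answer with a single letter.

Option A: s[2]='e'->'j', delta=(10-5)*5^3 mod 1009 = 625, hash=606+625 mod 1009 = 222
Option B: s[3]='g'->'f', delta=(6-7)*5^2 mod 1009 = 984, hash=606+984 mod 1009 = 581 <-- target
Option C: s[1]='j'->'e', delta=(5-10)*5^4 mod 1009 = 911, hash=606+911 mod 1009 = 508
Option D: s[0]='f'->'j', delta=(10-6)*5^5 mod 1009 = 392, hash=606+392 mod 1009 = 998

Answer: B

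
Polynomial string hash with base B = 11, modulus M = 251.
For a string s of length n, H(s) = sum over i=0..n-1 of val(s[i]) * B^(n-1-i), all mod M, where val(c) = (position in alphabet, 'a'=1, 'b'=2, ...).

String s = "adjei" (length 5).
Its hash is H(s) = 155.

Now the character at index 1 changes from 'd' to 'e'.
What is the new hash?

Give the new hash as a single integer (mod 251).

val('d') = 4, val('e') = 5
Position k = 1, exponent = n-1-k = 3
B^3 mod M = 11^3 mod 251 = 76
Delta = (5 - 4) * 76 mod 251 = 76
New hash = (155 + 76) mod 251 = 231

Answer: 231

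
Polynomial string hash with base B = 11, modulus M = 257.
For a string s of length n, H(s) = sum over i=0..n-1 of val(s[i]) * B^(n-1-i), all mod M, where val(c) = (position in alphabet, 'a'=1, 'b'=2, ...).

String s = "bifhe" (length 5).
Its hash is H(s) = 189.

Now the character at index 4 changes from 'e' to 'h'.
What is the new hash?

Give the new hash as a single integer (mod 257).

Answer: 192

Derivation:
val('e') = 5, val('h') = 8
Position k = 4, exponent = n-1-k = 0
B^0 mod M = 11^0 mod 257 = 1
Delta = (8 - 5) * 1 mod 257 = 3
New hash = (189 + 3) mod 257 = 192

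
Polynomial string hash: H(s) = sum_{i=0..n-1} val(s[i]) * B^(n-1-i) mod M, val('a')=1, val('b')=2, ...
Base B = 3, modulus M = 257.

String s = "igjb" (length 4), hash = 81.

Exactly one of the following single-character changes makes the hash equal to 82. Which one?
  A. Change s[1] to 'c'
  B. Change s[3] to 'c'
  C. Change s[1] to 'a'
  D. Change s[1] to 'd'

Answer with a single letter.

Answer: B

Derivation:
Option A: s[1]='g'->'c', delta=(3-7)*3^2 mod 257 = 221, hash=81+221 mod 257 = 45
Option B: s[3]='b'->'c', delta=(3-2)*3^0 mod 257 = 1, hash=81+1 mod 257 = 82 <-- target
Option C: s[1]='g'->'a', delta=(1-7)*3^2 mod 257 = 203, hash=81+203 mod 257 = 27
Option D: s[1]='g'->'d', delta=(4-7)*3^2 mod 257 = 230, hash=81+230 mod 257 = 54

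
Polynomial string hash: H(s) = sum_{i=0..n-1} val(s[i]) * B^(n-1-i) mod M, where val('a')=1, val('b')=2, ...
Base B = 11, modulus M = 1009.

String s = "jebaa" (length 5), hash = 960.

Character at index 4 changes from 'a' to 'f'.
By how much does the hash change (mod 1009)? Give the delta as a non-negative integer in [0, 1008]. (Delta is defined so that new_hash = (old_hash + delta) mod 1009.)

Answer: 5

Derivation:
Delta formula: (val(new) - val(old)) * B^(n-1-k) mod M
  val('f') - val('a') = 6 - 1 = 5
  B^(n-1-k) = 11^0 mod 1009 = 1
  Delta = 5 * 1 mod 1009 = 5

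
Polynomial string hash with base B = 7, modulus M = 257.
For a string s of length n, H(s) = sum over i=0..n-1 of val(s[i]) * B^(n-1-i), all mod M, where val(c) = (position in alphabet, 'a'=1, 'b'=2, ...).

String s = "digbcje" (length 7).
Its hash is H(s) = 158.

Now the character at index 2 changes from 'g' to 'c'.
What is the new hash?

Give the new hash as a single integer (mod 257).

Answer: 63

Derivation:
val('g') = 7, val('c') = 3
Position k = 2, exponent = n-1-k = 4
B^4 mod M = 7^4 mod 257 = 88
Delta = (3 - 7) * 88 mod 257 = 162
New hash = (158 + 162) mod 257 = 63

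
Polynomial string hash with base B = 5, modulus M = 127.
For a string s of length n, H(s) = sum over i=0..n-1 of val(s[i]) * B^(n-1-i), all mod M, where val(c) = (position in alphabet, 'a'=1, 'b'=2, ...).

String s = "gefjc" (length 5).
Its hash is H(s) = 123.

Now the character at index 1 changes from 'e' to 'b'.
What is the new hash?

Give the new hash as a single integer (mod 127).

Answer: 2

Derivation:
val('e') = 5, val('b') = 2
Position k = 1, exponent = n-1-k = 3
B^3 mod M = 5^3 mod 127 = 125
Delta = (2 - 5) * 125 mod 127 = 6
New hash = (123 + 6) mod 127 = 2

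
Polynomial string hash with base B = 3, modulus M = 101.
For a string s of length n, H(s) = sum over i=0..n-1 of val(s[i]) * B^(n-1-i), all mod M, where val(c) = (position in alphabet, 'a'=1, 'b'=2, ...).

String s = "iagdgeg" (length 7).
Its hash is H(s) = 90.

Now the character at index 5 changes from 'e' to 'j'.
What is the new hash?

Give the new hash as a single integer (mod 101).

val('e') = 5, val('j') = 10
Position k = 5, exponent = n-1-k = 1
B^1 mod M = 3^1 mod 101 = 3
Delta = (10 - 5) * 3 mod 101 = 15
New hash = (90 + 15) mod 101 = 4

Answer: 4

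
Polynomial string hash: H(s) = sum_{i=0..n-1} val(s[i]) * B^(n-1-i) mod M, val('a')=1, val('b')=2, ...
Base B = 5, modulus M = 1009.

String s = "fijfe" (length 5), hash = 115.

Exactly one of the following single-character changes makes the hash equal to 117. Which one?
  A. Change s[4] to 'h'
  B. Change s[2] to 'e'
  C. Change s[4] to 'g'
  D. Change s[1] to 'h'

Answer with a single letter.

Option A: s[4]='e'->'h', delta=(8-5)*5^0 mod 1009 = 3, hash=115+3 mod 1009 = 118
Option B: s[2]='j'->'e', delta=(5-10)*5^2 mod 1009 = 884, hash=115+884 mod 1009 = 999
Option C: s[4]='e'->'g', delta=(7-5)*5^0 mod 1009 = 2, hash=115+2 mod 1009 = 117 <-- target
Option D: s[1]='i'->'h', delta=(8-9)*5^3 mod 1009 = 884, hash=115+884 mod 1009 = 999

Answer: C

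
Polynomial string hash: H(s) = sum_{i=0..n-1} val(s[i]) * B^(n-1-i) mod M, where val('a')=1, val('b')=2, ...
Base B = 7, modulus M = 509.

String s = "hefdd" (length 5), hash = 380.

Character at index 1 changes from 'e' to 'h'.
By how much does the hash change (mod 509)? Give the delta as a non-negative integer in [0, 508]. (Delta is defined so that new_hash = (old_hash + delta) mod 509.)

Delta formula: (val(new) - val(old)) * B^(n-1-k) mod M
  val('h') - val('e') = 8 - 5 = 3
  B^(n-1-k) = 7^3 mod 509 = 343
  Delta = 3 * 343 mod 509 = 11

Answer: 11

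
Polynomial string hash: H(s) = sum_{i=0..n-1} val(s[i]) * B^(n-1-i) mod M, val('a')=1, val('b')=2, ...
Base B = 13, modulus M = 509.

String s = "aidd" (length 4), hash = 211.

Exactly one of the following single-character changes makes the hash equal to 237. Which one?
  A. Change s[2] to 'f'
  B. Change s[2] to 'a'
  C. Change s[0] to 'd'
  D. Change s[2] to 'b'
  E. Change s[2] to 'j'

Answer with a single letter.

Answer: A

Derivation:
Option A: s[2]='d'->'f', delta=(6-4)*13^1 mod 509 = 26, hash=211+26 mod 509 = 237 <-- target
Option B: s[2]='d'->'a', delta=(1-4)*13^1 mod 509 = 470, hash=211+470 mod 509 = 172
Option C: s[0]='a'->'d', delta=(4-1)*13^3 mod 509 = 483, hash=211+483 mod 509 = 185
Option D: s[2]='d'->'b', delta=(2-4)*13^1 mod 509 = 483, hash=211+483 mod 509 = 185
Option E: s[2]='d'->'j', delta=(10-4)*13^1 mod 509 = 78, hash=211+78 mod 509 = 289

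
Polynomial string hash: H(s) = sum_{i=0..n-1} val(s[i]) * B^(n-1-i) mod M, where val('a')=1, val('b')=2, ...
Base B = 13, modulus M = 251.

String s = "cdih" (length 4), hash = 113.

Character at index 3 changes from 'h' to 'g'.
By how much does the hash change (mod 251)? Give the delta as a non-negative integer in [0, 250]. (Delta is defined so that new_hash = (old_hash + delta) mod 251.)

Delta formula: (val(new) - val(old)) * B^(n-1-k) mod M
  val('g') - val('h') = 7 - 8 = -1
  B^(n-1-k) = 13^0 mod 251 = 1
  Delta = -1 * 1 mod 251 = 250

Answer: 250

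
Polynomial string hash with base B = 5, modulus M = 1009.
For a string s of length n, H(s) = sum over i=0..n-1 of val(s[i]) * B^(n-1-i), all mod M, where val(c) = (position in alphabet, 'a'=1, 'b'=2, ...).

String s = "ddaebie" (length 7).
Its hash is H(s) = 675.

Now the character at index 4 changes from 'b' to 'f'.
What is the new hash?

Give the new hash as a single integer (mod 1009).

val('b') = 2, val('f') = 6
Position k = 4, exponent = n-1-k = 2
B^2 mod M = 5^2 mod 1009 = 25
Delta = (6 - 2) * 25 mod 1009 = 100
New hash = (675 + 100) mod 1009 = 775

Answer: 775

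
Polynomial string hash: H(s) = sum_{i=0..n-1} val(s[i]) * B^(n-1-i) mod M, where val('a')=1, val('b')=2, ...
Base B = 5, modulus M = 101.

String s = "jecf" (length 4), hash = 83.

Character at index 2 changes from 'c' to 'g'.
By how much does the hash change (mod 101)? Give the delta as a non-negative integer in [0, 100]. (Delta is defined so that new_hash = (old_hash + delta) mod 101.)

Answer: 20

Derivation:
Delta formula: (val(new) - val(old)) * B^(n-1-k) mod M
  val('g') - val('c') = 7 - 3 = 4
  B^(n-1-k) = 5^1 mod 101 = 5
  Delta = 4 * 5 mod 101 = 20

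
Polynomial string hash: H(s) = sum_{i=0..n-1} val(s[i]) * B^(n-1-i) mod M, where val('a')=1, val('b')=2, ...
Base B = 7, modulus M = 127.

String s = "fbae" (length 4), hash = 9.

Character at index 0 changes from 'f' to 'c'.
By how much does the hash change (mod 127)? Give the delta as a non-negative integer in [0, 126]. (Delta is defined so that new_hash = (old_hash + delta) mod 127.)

Answer: 114

Derivation:
Delta formula: (val(new) - val(old)) * B^(n-1-k) mod M
  val('c') - val('f') = 3 - 6 = -3
  B^(n-1-k) = 7^3 mod 127 = 89
  Delta = -3 * 89 mod 127 = 114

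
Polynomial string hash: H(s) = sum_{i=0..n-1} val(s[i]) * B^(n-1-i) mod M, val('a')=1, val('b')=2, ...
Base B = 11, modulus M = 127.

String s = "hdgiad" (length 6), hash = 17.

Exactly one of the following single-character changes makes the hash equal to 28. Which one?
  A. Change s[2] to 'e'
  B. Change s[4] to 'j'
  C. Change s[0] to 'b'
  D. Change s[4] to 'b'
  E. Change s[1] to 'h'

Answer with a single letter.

Answer: D

Derivation:
Option A: s[2]='g'->'e', delta=(5-7)*11^3 mod 127 = 5, hash=17+5 mod 127 = 22
Option B: s[4]='a'->'j', delta=(10-1)*11^1 mod 127 = 99, hash=17+99 mod 127 = 116
Option C: s[0]='h'->'b', delta=(2-8)*11^5 mod 127 = 37, hash=17+37 mod 127 = 54
Option D: s[4]='a'->'b', delta=(2-1)*11^1 mod 127 = 11, hash=17+11 mod 127 = 28 <-- target
Option E: s[1]='d'->'h', delta=(8-4)*11^4 mod 127 = 17, hash=17+17 mod 127 = 34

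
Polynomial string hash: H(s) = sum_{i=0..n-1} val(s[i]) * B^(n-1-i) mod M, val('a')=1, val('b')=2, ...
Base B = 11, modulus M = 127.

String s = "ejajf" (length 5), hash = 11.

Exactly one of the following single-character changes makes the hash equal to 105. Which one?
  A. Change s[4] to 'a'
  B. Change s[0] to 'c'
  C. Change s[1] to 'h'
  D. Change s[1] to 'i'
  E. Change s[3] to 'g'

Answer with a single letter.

Option A: s[4]='f'->'a', delta=(1-6)*11^0 mod 127 = 122, hash=11+122 mod 127 = 6
Option B: s[0]='e'->'c', delta=(3-5)*11^4 mod 127 = 55, hash=11+55 mod 127 = 66
Option C: s[1]='j'->'h', delta=(8-10)*11^3 mod 127 = 5, hash=11+5 mod 127 = 16
Option D: s[1]='j'->'i', delta=(9-10)*11^3 mod 127 = 66, hash=11+66 mod 127 = 77
Option E: s[3]='j'->'g', delta=(7-10)*11^1 mod 127 = 94, hash=11+94 mod 127 = 105 <-- target

Answer: E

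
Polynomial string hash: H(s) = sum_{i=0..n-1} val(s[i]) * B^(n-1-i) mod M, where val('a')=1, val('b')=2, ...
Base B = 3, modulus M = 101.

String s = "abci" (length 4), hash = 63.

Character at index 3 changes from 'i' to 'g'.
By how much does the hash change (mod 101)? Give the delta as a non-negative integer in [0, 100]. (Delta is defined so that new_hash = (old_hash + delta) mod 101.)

Answer: 99

Derivation:
Delta formula: (val(new) - val(old)) * B^(n-1-k) mod M
  val('g') - val('i') = 7 - 9 = -2
  B^(n-1-k) = 3^0 mod 101 = 1
  Delta = -2 * 1 mod 101 = 99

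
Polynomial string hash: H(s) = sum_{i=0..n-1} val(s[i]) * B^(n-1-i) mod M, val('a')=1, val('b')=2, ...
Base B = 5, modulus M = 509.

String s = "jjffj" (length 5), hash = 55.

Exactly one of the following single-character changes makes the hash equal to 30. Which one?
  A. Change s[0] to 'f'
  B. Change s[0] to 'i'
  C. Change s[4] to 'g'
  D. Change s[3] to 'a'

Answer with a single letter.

Answer: D

Derivation:
Option A: s[0]='j'->'f', delta=(6-10)*5^4 mod 509 = 45, hash=55+45 mod 509 = 100
Option B: s[0]='j'->'i', delta=(9-10)*5^4 mod 509 = 393, hash=55+393 mod 509 = 448
Option C: s[4]='j'->'g', delta=(7-10)*5^0 mod 509 = 506, hash=55+506 mod 509 = 52
Option D: s[3]='f'->'a', delta=(1-6)*5^1 mod 509 = 484, hash=55+484 mod 509 = 30 <-- target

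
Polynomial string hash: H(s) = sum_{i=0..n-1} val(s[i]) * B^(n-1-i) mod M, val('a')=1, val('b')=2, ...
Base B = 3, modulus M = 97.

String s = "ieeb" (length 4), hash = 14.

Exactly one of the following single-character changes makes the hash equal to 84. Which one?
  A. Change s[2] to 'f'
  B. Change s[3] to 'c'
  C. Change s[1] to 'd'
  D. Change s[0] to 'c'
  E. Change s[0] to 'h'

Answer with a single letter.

Option A: s[2]='e'->'f', delta=(6-5)*3^1 mod 97 = 3, hash=14+3 mod 97 = 17
Option B: s[3]='b'->'c', delta=(3-2)*3^0 mod 97 = 1, hash=14+1 mod 97 = 15
Option C: s[1]='e'->'d', delta=(4-5)*3^2 mod 97 = 88, hash=14+88 mod 97 = 5
Option D: s[0]='i'->'c', delta=(3-9)*3^3 mod 97 = 32, hash=14+32 mod 97 = 46
Option E: s[0]='i'->'h', delta=(8-9)*3^3 mod 97 = 70, hash=14+70 mod 97 = 84 <-- target

Answer: E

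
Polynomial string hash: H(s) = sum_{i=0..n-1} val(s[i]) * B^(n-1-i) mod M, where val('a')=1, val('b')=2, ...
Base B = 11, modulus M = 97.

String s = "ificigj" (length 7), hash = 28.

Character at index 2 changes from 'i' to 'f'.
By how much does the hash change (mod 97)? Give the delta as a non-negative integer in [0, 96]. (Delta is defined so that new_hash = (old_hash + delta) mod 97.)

Delta formula: (val(new) - val(old)) * B^(n-1-k) mod M
  val('f') - val('i') = 6 - 9 = -3
  B^(n-1-k) = 11^4 mod 97 = 91
  Delta = -3 * 91 mod 97 = 18

Answer: 18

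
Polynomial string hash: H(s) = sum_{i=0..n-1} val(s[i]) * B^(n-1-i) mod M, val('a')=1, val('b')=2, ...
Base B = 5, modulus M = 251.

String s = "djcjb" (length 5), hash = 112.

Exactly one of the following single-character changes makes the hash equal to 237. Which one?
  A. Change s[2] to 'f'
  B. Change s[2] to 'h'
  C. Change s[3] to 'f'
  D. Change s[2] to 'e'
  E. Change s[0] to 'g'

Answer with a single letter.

Answer: B

Derivation:
Option A: s[2]='c'->'f', delta=(6-3)*5^2 mod 251 = 75, hash=112+75 mod 251 = 187
Option B: s[2]='c'->'h', delta=(8-3)*5^2 mod 251 = 125, hash=112+125 mod 251 = 237 <-- target
Option C: s[3]='j'->'f', delta=(6-10)*5^1 mod 251 = 231, hash=112+231 mod 251 = 92
Option D: s[2]='c'->'e', delta=(5-3)*5^2 mod 251 = 50, hash=112+50 mod 251 = 162
Option E: s[0]='d'->'g', delta=(7-4)*5^4 mod 251 = 118, hash=112+118 mod 251 = 230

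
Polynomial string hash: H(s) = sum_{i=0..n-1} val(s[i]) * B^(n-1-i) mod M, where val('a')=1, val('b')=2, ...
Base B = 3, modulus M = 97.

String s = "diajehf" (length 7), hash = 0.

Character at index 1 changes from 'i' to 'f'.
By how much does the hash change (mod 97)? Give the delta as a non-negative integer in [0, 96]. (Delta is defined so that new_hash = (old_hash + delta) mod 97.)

Delta formula: (val(new) - val(old)) * B^(n-1-k) mod M
  val('f') - val('i') = 6 - 9 = -3
  B^(n-1-k) = 3^5 mod 97 = 49
  Delta = -3 * 49 mod 97 = 47

Answer: 47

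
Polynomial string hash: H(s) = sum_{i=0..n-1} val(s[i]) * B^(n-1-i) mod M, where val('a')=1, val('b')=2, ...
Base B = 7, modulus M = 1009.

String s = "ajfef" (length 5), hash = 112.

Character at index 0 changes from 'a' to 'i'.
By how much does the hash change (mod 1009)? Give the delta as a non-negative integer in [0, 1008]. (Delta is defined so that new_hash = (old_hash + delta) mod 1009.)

Answer: 37

Derivation:
Delta formula: (val(new) - val(old)) * B^(n-1-k) mod M
  val('i') - val('a') = 9 - 1 = 8
  B^(n-1-k) = 7^4 mod 1009 = 383
  Delta = 8 * 383 mod 1009 = 37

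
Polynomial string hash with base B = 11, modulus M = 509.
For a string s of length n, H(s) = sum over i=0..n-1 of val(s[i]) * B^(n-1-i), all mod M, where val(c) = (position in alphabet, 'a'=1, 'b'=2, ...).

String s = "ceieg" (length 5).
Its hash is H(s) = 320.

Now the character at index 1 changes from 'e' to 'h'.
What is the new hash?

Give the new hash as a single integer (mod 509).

val('e') = 5, val('h') = 8
Position k = 1, exponent = n-1-k = 3
B^3 mod M = 11^3 mod 509 = 313
Delta = (8 - 5) * 313 mod 509 = 430
New hash = (320 + 430) mod 509 = 241

Answer: 241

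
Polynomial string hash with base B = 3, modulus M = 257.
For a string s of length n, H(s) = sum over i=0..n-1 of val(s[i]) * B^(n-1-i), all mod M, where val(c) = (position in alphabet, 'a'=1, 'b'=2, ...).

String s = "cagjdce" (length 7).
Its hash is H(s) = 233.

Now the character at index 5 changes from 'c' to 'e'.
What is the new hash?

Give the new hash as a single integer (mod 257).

val('c') = 3, val('e') = 5
Position k = 5, exponent = n-1-k = 1
B^1 mod M = 3^1 mod 257 = 3
Delta = (5 - 3) * 3 mod 257 = 6
New hash = (233 + 6) mod 257 = 239

Answer: 239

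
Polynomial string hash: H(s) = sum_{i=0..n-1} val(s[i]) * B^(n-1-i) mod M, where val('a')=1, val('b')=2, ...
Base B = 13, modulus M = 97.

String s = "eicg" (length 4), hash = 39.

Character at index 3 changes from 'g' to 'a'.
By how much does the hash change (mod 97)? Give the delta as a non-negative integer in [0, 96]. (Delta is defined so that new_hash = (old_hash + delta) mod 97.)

Answer: 91

Derivation:
Delta formula: (val(new) - val(old)) * B^(n-1-k) mod M
  val('a') - val('g') = 1 - 7 = -6
  B^(n-1-k) = 13^0 mod 97 = 1
  Delta = -6 * 1 mod 97 = 91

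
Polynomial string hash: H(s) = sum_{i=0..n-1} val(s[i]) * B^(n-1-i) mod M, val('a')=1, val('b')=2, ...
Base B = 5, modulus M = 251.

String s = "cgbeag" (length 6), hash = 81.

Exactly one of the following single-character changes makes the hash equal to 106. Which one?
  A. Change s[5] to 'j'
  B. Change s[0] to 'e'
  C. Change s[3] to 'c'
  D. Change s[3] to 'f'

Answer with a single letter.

Option A: s[5]='g'->'j', delta=(10-7)*5^0 mod 251 = 3, hash=81+3 mod 251 = 84
Option B: s[0]='c'->'e', delta=(5-3)*5^5 mod 251 = 226, hash=81+226 mod 251 = 56
Option C: s[3]='e'->'c', delta=(3-5)*5^2 mod 251 = 201, hash=81+201 mod 251 = 31
Option D: s[3]='e'->'f', delta=(6-5)*5^2 mod 251 = 25, hash=81+25 mod 251 = 106 <-- target

Answer: D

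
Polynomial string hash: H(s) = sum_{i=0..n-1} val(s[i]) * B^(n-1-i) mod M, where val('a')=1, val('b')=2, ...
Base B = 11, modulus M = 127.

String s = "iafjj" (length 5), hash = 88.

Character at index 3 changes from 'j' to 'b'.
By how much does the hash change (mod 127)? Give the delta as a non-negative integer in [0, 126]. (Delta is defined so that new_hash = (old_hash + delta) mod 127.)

Answer: 39

Derivation:
Delta formula: (val(new) - val(old)) * B^(n-1-k) mod M
  val('b') - val('j') = 2 - 10 = -8
  B^(n-1-k) = 11^1 mod 127 = 11
  Delta = -8 * 11 mod 127 = 39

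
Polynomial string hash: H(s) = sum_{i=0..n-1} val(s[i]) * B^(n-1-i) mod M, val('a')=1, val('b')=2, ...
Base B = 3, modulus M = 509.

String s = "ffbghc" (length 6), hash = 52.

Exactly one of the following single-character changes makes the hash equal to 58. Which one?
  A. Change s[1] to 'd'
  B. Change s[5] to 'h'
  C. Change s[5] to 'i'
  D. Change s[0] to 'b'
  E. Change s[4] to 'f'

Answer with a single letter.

Option A: s[1]='f'->'d', delta=(4-6)*3^4 mod 509 = 347, hash=52+347 mod 509 = 399
Option B: s[5]='c'->'h', delta=(8-3)*3^0 mod 509 = 5, hash=52+5 mod 509 = 57
Option C: s[5]='c'->'i', delta=(9-3)*3^0 mod 509 = 6, hash=52+6 mod 509 = 58 <-- target
Option D: s[0]='f'->'b', delta=(2-6)*3^5 mod 509 = 46, hash=52+46 mod 509 = 98
Option E: s[4]='h'->'f', delta=(6-8)*3^1 mod 509 = 503, hash=52+503 mod 509 = 46

Answer: C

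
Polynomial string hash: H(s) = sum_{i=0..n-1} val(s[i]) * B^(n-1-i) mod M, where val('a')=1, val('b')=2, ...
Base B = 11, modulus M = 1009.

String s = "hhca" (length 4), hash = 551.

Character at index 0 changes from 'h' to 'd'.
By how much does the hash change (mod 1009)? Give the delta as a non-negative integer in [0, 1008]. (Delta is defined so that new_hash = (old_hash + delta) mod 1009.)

Delta formula: (val(new) - val(old)) * B^(n-1-k) mod M
  val('d') - val('h') = 4 - 8 = -4
  B^(n-1-k) = 11^3 mod 1009 = 322
  Delta = -4 * 322 mod 1009 = 730

Answer: 730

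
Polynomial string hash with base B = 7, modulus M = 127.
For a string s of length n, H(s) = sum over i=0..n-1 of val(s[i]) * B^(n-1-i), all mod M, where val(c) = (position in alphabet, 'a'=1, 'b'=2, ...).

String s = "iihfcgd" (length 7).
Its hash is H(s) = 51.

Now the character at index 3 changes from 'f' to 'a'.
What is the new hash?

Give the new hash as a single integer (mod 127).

val('f') = 6, val('a') = 1
Position k = 3, exponent = n-1-k = 3
B^3 mod M = 7^3 mod 127 = 89
Delta = (1 - 6) * 89 mod 127 = 63
New hash = (51 + 63) mod 127 = 114

Answer: 114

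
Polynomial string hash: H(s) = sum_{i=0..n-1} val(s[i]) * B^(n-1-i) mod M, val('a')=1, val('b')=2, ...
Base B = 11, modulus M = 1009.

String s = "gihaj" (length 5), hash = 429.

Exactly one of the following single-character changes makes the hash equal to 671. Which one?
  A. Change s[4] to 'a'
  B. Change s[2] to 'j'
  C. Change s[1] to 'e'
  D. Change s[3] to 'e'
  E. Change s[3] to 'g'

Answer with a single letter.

Option A: s[4]='j'->'a', delta=(1-10)*11^0 mod 1009 = 1000, hash=429+1000 mod 1009 = 420
Option B: s[2]='h'->'j', delta=(10-8)*11^2 mod 1009 = 242, hash=429+242 mod 1009 = 671 <-- target
Option C: s[1]='i'->'e', delta=(5-9)*11^3 mod 1009 = 730, hash=429+730 mod 1009 = 150
Option D: s[3]='a'->'e', delta=(5-1)*11^1 mod 1009 = 44, hash=429+44 mod 1009 = 473
Option E: s[3]='a'->'g', delta=(7-1)*11^1 mod 1009 = 66, hash=429+66 mod 1009 = 495

Answer: B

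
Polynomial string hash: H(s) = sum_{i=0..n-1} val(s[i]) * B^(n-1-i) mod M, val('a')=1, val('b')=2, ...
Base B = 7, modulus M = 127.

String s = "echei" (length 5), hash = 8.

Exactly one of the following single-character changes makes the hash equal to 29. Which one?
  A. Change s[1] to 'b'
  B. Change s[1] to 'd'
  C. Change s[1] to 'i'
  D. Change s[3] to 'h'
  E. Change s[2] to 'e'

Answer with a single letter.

Option A: s[1]='c'->'b', delta=(2-3)*7^3 mod 127 = 38, hash=8+38 mod 127 = 46
Option B: s[1]='c'->'d', delta=(4-3)*7^3 mod 127 = 89, hash=8+89 mod 127 = 97
Option C: s[1]='c'->'i', delta=(9-3)*7^3 mod 127 = 26, hash=8+26 mod 127 = 34
Option D: s[3]='e'->'h', delta=(8-5)*7^1 mod 127 = 21, hash=8+21 mod 127 = 29 <-- target
Option E: s[2]='h'->'e', delta=(5-8)*7^2 mod 127 = 107, hash=8+107 mod 127 = 115

Answer: D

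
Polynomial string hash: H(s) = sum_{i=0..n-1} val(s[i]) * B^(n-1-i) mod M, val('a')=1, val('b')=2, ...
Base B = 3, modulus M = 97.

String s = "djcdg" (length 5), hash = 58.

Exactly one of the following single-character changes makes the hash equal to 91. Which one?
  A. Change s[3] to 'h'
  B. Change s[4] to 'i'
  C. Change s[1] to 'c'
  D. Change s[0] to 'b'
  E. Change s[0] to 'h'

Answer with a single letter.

Option A: s[3]='d'->'h', delta=(8-4)*3^1 mod 97 = 12, hash=58+12 mod 97 = 70
Option B: s[4]='g'->'i', delta=(9-7)*3^0 mod 97 = 2, hash=58+2 mod 97 = 60
Option C: s[1]='j'->'c', delta=(3-10)*3^3 mod 97 = 5, hash=58+5 mod 97 = 63
Option D: s[0]='d'->'b', delta=(2-4)*3^4 mod 97 = 32, hash=58+32 mod 97 = 90
Option E: s[0]='d'->'h', delta=(8-4)*3^4 mod 97 = 33, hash=58+33 mod 97 = 91 <-- target

Answer: E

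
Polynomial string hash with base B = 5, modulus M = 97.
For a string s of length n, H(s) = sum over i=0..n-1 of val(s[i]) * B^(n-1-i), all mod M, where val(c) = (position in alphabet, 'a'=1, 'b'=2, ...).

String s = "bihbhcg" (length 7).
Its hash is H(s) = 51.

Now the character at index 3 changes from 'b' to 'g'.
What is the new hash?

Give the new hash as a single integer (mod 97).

Answer: 94

Derivation:
val('b') = 2, val('g') = 7
Position k = 3, exponent = n-1-k = 3
B^3 mod M = 5^3 mod 97 = 28
Delta = (7 - 2) * 28 mod 97 = 43
New hash = (51 + 43) mod 97 = 94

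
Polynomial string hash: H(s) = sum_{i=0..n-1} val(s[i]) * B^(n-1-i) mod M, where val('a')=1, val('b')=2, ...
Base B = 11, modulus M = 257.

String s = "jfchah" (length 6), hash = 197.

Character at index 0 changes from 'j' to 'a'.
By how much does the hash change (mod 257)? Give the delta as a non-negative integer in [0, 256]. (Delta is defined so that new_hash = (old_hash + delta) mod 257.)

Answer: 21

Derivation:
Delta formula: (val(new) - val(old)) * B^(n-1-k) mod M
  val('a') - val('j') = 1 - 10 = -9
  B^(n-1-k) = 11^5 mod 257 = 169
  Delta = -9 * 169 mod 257 = 21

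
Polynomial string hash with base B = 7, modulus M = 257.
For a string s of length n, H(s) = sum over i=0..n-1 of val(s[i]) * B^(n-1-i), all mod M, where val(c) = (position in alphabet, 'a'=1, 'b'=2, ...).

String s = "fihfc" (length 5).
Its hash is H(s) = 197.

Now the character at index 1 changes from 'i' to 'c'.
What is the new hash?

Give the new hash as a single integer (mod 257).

Answer: 195

Derivation:
val('i') = 9, val('c') = 3
Position k = 1, exponent = n-1-k = 3
B^3 mod M = 7^3 mod 257 = 86
Delta = (3 - 9) * 86 mod 257 = 255
New hash = (197 + 255) mod 257 = 195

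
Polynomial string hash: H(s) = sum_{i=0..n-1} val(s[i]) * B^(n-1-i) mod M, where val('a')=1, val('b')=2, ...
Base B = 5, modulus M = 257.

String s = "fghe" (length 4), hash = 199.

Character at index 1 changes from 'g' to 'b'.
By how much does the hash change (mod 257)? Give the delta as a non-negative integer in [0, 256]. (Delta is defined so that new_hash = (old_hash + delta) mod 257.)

Delta formula: (val(new) - val(old)) * B^(n-1-k) mod M
  val('b') - val('g') = 2 - 7 = -5
  B^(n-1-k) = 5^2 mod 257 = 25
  Delta = -5 * 25 mod 257 = 132

Answer: 132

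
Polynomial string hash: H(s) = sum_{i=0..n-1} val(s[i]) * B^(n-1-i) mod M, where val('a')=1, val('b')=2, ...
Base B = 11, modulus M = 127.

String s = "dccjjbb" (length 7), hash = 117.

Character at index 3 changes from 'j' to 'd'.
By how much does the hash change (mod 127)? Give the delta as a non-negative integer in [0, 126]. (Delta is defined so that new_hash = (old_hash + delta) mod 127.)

Answer: 15

Derivation:
Delta formula: (val(new) - val(old)) * B^(n-1-k) mod M
  val('d') - val('j') = 4 - 10 = -6
  B^(n-1-k) = 11^3 mod 127 = 61
  Delta = -6 * 61 mod 127 = 15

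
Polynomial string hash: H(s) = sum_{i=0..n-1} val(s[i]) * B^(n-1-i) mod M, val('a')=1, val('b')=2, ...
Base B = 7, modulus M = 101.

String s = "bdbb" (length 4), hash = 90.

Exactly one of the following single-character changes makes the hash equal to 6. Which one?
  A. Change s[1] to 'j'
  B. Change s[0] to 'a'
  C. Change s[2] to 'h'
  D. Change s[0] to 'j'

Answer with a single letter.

Answer: D

Derivation:
Option A: s[1]='d'->'j', delta=(10-4)*7^2 mod 101 = 92, hash=90+92 mod 101 = 81
Option B: s[0]='b'->'a', delta=(1-2)*7^3 mod 101 = 61, hash=90+61 mod 101 = 50
Option C: s[2]='b'->'h', delta=(8-2)*7^1 mod 101 = 42, hash=90+42 mod 101 = 31
Option D: s[0]='b'->'j', delta=(10-2)*7^3 mod 101 = 17, hash=90+17 mod 101 = 6 <-- target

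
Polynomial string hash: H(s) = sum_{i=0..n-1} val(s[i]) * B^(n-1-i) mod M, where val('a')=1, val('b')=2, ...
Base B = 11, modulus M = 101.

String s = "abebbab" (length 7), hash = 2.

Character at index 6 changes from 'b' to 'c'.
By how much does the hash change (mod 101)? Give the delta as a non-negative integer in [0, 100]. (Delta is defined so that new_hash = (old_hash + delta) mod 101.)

Answer: 1

Derivation:
Delta formula: (val(new) - val(old)) * B^(n-1-k) mod M
  val('c') - val('b') = 3 - 2 = 1
  B^(n-1-k) = 11^0 mod 101 = 1
  Delta = 1 * 1 mod 101 = 1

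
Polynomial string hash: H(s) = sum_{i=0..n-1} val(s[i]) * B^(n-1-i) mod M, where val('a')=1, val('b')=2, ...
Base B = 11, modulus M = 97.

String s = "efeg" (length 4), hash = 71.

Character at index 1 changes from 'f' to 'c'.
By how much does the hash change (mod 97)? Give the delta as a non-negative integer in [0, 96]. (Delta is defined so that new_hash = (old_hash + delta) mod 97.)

Delta formula: (val(new) - val(old)) * B^(n-1-k) mod M
  val('c') - val('f') = 3 - 6 = -3
  B^(n-1-k) = 11^2 mod 97 = 24
  Delta = -3 * 24 mod 97 = 25

Answer: 25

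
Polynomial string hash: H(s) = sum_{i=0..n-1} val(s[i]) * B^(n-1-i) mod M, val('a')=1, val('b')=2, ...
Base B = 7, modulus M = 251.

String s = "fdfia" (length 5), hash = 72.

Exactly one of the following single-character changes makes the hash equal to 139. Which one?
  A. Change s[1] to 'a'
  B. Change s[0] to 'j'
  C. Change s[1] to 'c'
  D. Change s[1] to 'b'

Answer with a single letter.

Option A: s[1]='d'->'a', delta=(1-4)*7^3 mod 251 = 226, hash=72+226 mod 251 = 47
Option B: s[0]='f'->'j', delta=(10-6)*7^4 mod 251 = 66, hash=72+66 mod 251 = 138
Option C: s[1]='d'->'c', delta=(3-4)*7^3 mod 251 = 159, hash=72+159 mod 251 = 231
Option D: s[1]='d'->'b', delta=(2-4)*7^3 mod 251 = 67, hash=72+67 mod 251 = 139 <-- target

Answer: D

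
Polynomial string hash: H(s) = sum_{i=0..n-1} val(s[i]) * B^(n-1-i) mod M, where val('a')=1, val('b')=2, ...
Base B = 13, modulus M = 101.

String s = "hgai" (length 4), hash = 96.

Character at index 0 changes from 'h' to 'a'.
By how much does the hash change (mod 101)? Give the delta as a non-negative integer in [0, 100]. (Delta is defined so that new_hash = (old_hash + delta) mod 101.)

Delta formula: (val(new) - val(old)) * B^(n-1-k) mod M
  val('a') - val('h') = 1 - 8 = -7
  B^(n-1-k) = 13^3 mod 101 = 76
  Delta = -7 * 76 mod 101 = 74

Answer: 74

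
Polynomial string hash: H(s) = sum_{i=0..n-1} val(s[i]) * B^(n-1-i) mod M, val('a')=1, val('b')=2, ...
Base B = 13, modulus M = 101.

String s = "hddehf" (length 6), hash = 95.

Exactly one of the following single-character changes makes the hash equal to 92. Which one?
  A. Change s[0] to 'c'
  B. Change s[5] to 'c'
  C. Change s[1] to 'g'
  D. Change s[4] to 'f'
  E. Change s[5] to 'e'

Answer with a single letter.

Answer: B

Derivation:
Option A: s[0]='h'->'c', delta=(3-8)*13^5 mod 101 = 16, hash=95+16 mod 101 = 10
Option B: s[5]='f'->'c', delta=(3-6)*13^0 mod 101 = 98, hash=95+98 mod 101 = 92 <-- target
Option C: s[1]='d'->'g', delta=(7-4)*13^4 mod 101 = 35, hash=95+35 mod 101 = 29
Option D: s[4]='h'->'f', delta=(6-8)*13^1 mod 101 = 75, hash=95+75 mod 101 = 69
Option E: s[5]='f'->'e', delta=(5-6)*13^0 mod 101 = 100, hash=95+100 mod 101 = 94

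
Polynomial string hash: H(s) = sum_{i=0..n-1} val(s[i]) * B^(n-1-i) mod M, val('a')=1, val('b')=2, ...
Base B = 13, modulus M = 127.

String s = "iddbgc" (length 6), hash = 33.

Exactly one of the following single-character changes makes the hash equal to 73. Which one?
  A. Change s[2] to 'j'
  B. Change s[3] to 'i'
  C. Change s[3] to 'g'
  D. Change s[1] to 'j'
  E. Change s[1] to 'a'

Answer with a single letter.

Option A: s[2]='d'->'j', delta=(10-4)*13^3 mod 127 = 101, hash=33+101 mod 127 = 7
Option B: s[3]='b'->'i', delta=(9-2)*13^2 mod 127 = 40, hash=33+40 mod 127 = 73 <-- target
Option C: s[3]='b'->'g', delta=(7-2)*13^2 mod 127 = 83, hash=33+83 mod 127 = 116
Option D: s[1]='d'->'j', delta=(10-4)*13^4 mod 127 = 43, hash=33+43 mod 127 = 76
Option E: s[1]='d'->'a', delta=(1-4)*13^4 mod 127 = 42, hash=33+42 mod 127 = 75

Answer: B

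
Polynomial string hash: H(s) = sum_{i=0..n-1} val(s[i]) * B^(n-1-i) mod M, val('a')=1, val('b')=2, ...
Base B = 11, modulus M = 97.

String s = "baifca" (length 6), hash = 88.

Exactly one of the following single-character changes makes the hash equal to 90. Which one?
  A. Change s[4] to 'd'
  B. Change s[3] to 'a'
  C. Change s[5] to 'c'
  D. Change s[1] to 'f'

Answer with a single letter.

Answer: C

Derivation:
Option A: s[4]='c'->'d', delta=(4-3)*11^1 mod 97 = 11, hash=88+11 mod 97 = 2
Option B: s[3]='f'->'a', delta=(1-6)*11^2 mod 97 = 74, hash=88+74 mod 97 = 65
Option C: s[5]='a'->'c', delta=(3-1)*11^0 mod 97 = 2, hash=88+2 mod 97 = 90 <-- target
Option D: s[1]='a'->'f', delta=(6-1)*11^4 mod 97 = 67, hash=88+67 mod 97 = 58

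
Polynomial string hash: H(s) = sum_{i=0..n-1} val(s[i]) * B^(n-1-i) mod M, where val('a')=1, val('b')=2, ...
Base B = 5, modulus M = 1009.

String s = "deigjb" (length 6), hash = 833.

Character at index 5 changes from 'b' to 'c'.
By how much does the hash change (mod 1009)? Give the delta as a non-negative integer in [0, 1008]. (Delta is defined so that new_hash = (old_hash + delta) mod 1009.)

Delta formula: (val(new) - val(old)) * B^(n-1-k) mod M
  val('c') - val('b') = 3 - 2 = 1
  B^(n-1-k) = 5^0 mod 1009 = 1
  Delta = 1 * 1 mod 1009 = 1

Answer: 1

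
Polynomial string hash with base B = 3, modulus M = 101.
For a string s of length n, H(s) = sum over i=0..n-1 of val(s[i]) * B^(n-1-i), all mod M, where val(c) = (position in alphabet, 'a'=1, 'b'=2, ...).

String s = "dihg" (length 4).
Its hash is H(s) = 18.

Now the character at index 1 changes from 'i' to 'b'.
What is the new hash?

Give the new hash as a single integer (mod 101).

Answer: 56

Derivation:
val('i') = 9, val('b') = 2
Position k = 1, exponent = n-1-k = 2
B^2 mod M = 3^2 mod 101 = 9
Delta = (2 - 9) * 9 mod 101 = 38
New hash = (18 + 38) mod 101 = 56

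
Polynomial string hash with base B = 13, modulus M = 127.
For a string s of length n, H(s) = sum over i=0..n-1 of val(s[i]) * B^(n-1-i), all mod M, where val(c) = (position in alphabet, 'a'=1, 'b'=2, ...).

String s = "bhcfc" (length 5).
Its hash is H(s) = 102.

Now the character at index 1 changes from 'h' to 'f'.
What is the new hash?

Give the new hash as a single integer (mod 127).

val('h') = 8, val('f') = 6
Position k = 1, exponent = n-1-k = 3
B^3 mod M = 13^3 mod 127 = 38
Delta = (6 - 8) * 38 mod 127 = 51
New hash = (102 + 51) mod 127 = 26

Answer: 26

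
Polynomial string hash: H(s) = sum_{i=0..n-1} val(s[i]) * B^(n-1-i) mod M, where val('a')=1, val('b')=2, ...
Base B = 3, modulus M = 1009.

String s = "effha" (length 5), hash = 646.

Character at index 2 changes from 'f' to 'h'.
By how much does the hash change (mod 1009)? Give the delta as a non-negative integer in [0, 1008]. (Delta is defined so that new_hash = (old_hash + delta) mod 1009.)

Delta formula: (val(new) - val(old)) * B^(n-1-k) mod M
  val('h') - val('f') = 8 - 6 = 2
  B^(n-1-k) = 3^2 mod 1009 = 9
  Delta = 2 * 9 mod 1009 = 18

Answer: 18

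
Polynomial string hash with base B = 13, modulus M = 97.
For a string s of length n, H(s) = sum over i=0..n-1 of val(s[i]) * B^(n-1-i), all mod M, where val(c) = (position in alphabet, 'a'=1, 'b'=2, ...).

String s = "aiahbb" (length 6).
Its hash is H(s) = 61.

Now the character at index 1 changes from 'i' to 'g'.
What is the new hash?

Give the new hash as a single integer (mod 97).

Answer: 72

Derivation:
val('i') = 9, val('g') = 7
Position k = 1, exponent = n-1-k = 4
B^4 mod M = 13^4 mod 97 = 43
Delta = (7 - 9) * 43 mod 97 = 11
New hash = (61 + 11) mod 97 = 72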